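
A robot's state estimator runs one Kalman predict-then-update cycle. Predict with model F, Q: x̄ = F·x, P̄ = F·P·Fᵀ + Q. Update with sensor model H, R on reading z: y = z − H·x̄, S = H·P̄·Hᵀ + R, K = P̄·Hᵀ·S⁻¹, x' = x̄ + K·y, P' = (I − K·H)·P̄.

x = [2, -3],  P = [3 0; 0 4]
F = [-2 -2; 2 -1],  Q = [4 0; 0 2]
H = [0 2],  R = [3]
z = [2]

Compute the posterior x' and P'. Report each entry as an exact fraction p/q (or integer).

x̄ = F·x = [2, 7]
P̄ = F·P·Fᵀ + Q = [32 -4; -4 18]
y = z − H·x̄ = [-12]
S = H·P̄·Hᵀ + R = [75]
K = P̄·Hᵀ·S⁻¹ = [-8/75; 12/25]
x' = x̄ + K·y = [82/25, 31/25]
P' = (I − K·H)·P̄ = [2336/75 -4/25; -4/25 18/25]

x' = [82/25, 31/25]
P' = [2336/75 -4/25; -4/25 18/25]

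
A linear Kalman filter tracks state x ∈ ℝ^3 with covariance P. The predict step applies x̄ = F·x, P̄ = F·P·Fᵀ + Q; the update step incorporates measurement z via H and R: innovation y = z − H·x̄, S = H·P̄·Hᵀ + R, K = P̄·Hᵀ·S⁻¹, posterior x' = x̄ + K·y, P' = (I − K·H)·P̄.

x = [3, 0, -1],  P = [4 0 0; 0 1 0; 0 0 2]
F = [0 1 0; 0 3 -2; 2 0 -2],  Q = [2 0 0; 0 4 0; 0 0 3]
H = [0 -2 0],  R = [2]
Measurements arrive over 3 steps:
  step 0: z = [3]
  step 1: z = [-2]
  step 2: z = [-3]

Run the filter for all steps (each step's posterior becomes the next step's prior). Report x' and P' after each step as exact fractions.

step 0: x' = [-21/43, -61/43, 288/43], P' = [111/43 3/43 -48/43; 3/43 21/43 8/43; -48/43 8/43 1033/43]
step 1: x' = [-10783/8837, 8035/8837, 33170/8837], P' = [21887/8837 47/8837 -11442/8837; 47/8837 4397/8837 4294/8837; -11442/8837 4294/8837 188247/8837]
step 2: x' = [113668/120123, 175916/120123, -149300/40041], P' = [3895403/1561599 4603/1561599 -768850/520533; 4603/1561599 776381/1561599 257758/520533; -768850/520533 257758/520533 3784805/173511]

step 0: x̄ = F·x = [0, 2, 8]
step 0: P̄ = F·P·Fᵀ + Q = [3 3 0; 3 21 8; 0 8 27]
step 0: y = z − H·x̄ = [7]
step 0: S = H·P̄·Hᵀ + R = [86]
step 0: K = P̄·Hᵀ·S⁻¹ = [-3/43; -21/43; -8/43]
step 0: x' = x̄ + K·y = [-21/43, -61/43, 288/43]
step 0: P' = (I − K·H)·P̄ = [111/43 3/43 -48/43; 3/43 21/43 8/43; -48/43 8/43 1033/43]
step 1: x̄ = F·x = [-61/43, -759/43, -618/43]
step 1: P̄ = F·P·Fᵀ + Q = [107/43 47/43 -10/43; 47/43 4397/43 4294/43; -10/43 4294/43 5089/43]
step 1: y = z − H·x̄ = [-1604/43]
step 1: S = H·P̄·Hᵀ + R = [17674/43]
step 1: K = P̄·Hᵀ·S⁻¹ = [-47/8837; -4397/8837; -4294/8837]
step 1: x' = x̄ + K·y = [-10783/8837, 8035/8837, 33170/8837]
step 1: P' = (I − K·H)·P̄ = [21887/8837 47/8837 -11442/8837; 47/8837 4397/8837 4294/8837; -11442/8837 4294/8837 188247/8837]
step 2: x̄ = F·x = [8035/8837, -42235/8837, -87906/8837]
step 2: P̄ = F·P·Fᵀ + Q = [22071/8837 4603/8837 -8494/8837; 4603/8837 776381/8837 773274/8837; -8494/8837 773274/8837 958583/8837]
step 2: y = z − H·x̄ = [-110981/8837]
step 2: S = H·P̄·Hᵀ + R = [3123198/8837]
step 2: K = P̄·Hᵀ·S⁻¹ = [-4603/1561599; -776381/1561599; -257758/520533]
step 2: x' = x̄ + K·y = [113668/120123, 175916/120123, -149300/40041]
step 2: P' = (I − K·H)·P̄ = [3895403/1561599 4603/1561599 -768850/520533; 4603/1561599 776381/1561599 257758/520533; -768850/520533 257758/520533 3784805/173511]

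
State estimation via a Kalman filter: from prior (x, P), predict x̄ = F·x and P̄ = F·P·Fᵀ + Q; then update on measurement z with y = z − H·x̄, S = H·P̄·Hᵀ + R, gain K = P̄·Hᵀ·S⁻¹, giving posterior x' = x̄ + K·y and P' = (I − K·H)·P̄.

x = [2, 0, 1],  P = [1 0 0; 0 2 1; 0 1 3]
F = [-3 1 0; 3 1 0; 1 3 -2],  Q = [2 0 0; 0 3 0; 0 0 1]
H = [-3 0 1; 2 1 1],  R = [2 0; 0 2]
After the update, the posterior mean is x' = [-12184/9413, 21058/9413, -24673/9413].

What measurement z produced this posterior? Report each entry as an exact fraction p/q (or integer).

x̄ = F·x = [-6, 6, 0]
P̄ = F·P·Fᵀ + Q = [13 -7 1; -7 14 7; 1 7 20]
S = H·P̄·Hᵀ + R = [133 -31; -31 78]
K = P̄·Hᵀ·S⁻¹ = [-2344/9413 1482/9413; 2401/9413 1799/9413; 2225/9413 4384/9413]
x' − x̄ = [44294/9413, -35420/9413, -24673/9413] = K·y
y = (KᵀK)⁻¹·Kᵀ·(x' − x̄) = [-17, 3]
z = y + H·x̄ = [-17, 3] + [18, -6] = [1, -3]

z = [1, -3]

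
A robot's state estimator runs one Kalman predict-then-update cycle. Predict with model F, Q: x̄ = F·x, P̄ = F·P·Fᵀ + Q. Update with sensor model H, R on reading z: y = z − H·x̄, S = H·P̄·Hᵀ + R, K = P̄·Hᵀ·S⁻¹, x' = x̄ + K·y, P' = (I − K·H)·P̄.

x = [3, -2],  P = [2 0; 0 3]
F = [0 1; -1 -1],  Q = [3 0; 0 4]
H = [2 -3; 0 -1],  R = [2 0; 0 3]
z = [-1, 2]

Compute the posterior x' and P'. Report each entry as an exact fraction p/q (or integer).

x' = [-46/19, -25/19]
P' = [447/209 24/19; 24/19 18/19]

x̄ = F·x = [-2, -1]
P̄ = F·P·Fᵀ + Q = [6 -3; -3 9]
y = z − H·x̄ = [0, 1]
S = H·P̄·Hᵀ + R = [143 33; 33 12]
K = P̄·Hᵀ·S⁻¹ = [51/209 -8/19; -3/19 -6/19]
x' = x̄ + K·y = [-46/19, -25/19]
P' = (I − K·H)·P̄ = [447/209 24/19; 24/19 18/19]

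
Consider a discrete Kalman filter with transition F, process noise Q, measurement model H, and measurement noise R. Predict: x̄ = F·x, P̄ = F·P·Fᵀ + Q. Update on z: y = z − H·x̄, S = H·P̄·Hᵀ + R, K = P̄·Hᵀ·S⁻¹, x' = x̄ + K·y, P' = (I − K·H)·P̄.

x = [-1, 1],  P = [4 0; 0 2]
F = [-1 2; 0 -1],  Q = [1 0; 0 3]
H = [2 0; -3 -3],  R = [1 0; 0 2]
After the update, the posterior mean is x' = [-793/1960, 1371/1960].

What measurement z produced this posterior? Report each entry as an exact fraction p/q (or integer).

z = [-1, -1]

x̄ = F·x = [3, -1]
P̄ = F·P·Fᵀ + Q = [13 -4; -4 5]
S = H·P̄·Hᵀ + R = [53 -54; -54 92]
K = P̄·Hᵀ·S⁻¹ = [467/980 -27/1960; -449/980 -591/1960]
x' − x̄ = [-6673/1960, 3331/1960] = K·y
y = (KᵀK)⁻¹·Kᵀ·(x' − x̄) = [-7, 5]
z = y + H·x̄ = [-7, 5] + [6, -6] = [-1, -1]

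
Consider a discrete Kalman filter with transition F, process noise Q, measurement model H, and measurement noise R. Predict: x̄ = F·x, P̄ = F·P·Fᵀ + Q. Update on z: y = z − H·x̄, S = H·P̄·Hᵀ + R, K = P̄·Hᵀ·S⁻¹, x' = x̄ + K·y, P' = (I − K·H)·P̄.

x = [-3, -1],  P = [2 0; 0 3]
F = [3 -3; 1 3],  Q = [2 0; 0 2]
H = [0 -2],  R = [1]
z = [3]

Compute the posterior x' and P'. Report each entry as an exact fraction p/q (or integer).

x̄ = F·x = [-6, -6]
P̄ = F·P·Fᵀ + Q = [47 -21; -21 31]
y = z − H·x̄ = [-9]
S = H·P̄·Hᵀ + R = [125]
K = P̄·Hᵀ·S⁻¹ = [42/125; -62/125]
x' = x̄ + K·y = [-1128/125, -192/125]
P' = (I − K·H)·P̄ = [4111/125 -21/125; -21/125 31/125]

x' = [-1128/125, -192/125]
P' = [4111/125 -21/125; -21/125 31/125]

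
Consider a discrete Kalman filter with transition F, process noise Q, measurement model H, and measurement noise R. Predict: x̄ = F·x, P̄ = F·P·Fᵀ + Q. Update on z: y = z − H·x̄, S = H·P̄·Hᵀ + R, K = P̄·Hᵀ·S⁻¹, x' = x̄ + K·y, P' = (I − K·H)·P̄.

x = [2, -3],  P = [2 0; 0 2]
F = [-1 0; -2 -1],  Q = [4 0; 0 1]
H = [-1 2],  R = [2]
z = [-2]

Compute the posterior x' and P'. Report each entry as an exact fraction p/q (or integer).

x' = [-19/9, -2]
P' = [53/9 3; 3 2]

x̄ = F·x = [-2, -1]
P̄ = F·P·Fᵀ + Q = [6 4; 4 11]
y = z − H·x̄ = [-2]
S = H·P̄·Hᵀ + R = [36]
K = P̄·Hᵀ·S⁻¹ = [1/18; 1/2]
x' = x̄ + K·y = [-19/9, -2]
P' = (I − K·H)·P̄ = [53/9 3; 3 2]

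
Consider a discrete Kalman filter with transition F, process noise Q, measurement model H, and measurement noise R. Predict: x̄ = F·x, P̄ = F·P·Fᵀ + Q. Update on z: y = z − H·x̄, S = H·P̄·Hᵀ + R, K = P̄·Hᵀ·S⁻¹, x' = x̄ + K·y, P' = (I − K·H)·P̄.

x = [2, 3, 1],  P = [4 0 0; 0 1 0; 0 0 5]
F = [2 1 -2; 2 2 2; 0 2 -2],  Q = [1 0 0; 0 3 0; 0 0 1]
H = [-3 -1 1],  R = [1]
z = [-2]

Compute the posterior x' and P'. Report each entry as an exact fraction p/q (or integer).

x̄ = F·x = [5, 12, 4]
P̄ = F·P·Fᵀ + Q = [38 -2 22; -2 43 -16; 22 -16 25]
y = z − H·x̄ = [21]
S = H·P̄·Hᵀ + R = [299]
K = P̄·Hᵀ·S⁻¹ = [-90/299; -53/299; -25/299]
x' = x̄ + K·y = [-395/299, 2475/299, 671/299]
P' = (I − K·H)·P̄ = [3262/299 -5368/299 4328/299; -5368/299 10048/299 -6109/299; 4328/299 -6109/299 6850/299]

x' = [-395/299, 2475/299, 671/299]
P' = [3262/299 -5368/299 4328/299; -5368/299 10048/299 -6109/299; 4328/299 -6109/299 6850/299]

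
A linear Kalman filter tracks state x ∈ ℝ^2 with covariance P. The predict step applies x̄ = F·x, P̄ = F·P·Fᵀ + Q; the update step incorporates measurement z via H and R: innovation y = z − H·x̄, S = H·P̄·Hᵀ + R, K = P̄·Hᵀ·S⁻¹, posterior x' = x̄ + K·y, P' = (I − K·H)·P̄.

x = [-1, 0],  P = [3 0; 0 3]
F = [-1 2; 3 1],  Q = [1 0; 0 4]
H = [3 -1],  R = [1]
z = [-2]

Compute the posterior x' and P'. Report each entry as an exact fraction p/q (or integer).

x' = [-211/197, -247/197]
P' = [551/197 1602/197; 1602/197 4849/197]

x̄ = F·x = [1, -3]
P̄ = F·P·Fᵀ + Q = [16 -3; -3 34]
y = z − H·x̄ = [-8]
S = H·P̄·Hᵀ + R = [197]
K = P̄·Hᵀ·S⁻¹ = [51/197; -43/197]
x' = x̄ + K·y = [-211/197, -247/197]
P' = (I − K·H)·P̄ = [551/197 1602/197; 1602/197 4849/197]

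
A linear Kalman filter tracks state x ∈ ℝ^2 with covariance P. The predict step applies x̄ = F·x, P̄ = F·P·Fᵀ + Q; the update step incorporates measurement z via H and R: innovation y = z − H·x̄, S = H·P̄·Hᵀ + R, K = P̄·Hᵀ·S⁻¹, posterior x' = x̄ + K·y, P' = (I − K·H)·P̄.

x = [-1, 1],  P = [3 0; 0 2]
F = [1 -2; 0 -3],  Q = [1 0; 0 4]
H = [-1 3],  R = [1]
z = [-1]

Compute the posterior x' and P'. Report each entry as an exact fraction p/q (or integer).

x̄ = F·x = [-3, -3]
P̄ = F·P·Fᵀ + Q = [12 12; 12 22]
y = z − H·x̄ = [5]
S = H·P̄·Hᵀ + R = [139]
K = P̄·Hᵀ·S⁻¹ = [24/139; 54/139]
x' = x̄ + K·y = [-297/139, -147/139]
P' = (I − K·H)·P̄ = [1092/139 372/139; 372/139 142/139]

x' = [-297/139, -147/139]
P' = [1092/139 372/139; 372/139 142/139]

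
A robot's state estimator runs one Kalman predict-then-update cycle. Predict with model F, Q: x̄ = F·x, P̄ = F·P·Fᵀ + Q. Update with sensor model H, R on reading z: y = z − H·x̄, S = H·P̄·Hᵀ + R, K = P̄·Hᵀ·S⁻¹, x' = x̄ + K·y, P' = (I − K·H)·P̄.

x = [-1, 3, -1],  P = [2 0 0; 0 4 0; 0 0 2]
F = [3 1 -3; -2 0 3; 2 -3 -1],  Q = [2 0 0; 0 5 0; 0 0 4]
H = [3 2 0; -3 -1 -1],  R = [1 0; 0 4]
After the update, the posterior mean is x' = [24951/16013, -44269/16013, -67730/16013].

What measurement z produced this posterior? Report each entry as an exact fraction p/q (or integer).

z = [-1, 2]

x̄ = F·x = [3, -1, -10]
P̄ = F·P·Fᵀ + Q = [42 -30 6; -30 31 -14; 6 -14 50]
S = H·P̄·Hᵀ + R = [143 -160; -160 291]
K = P̄·Hᵀ·S⁻¹ = [2886/16013 -4026/16013; 3532/16013 5959/16013; -11550/16013 -9322/16013]
x' − x̄ = [-23088/16013, -28256/16013, 92400/16013] = K·y
y = (KᵀK)⁻¹·Kᵀ·(x' − x̄) = [-8, 0]
z = y + H·x̄ = [-8, 0] + [7, 2] = [-1, 2]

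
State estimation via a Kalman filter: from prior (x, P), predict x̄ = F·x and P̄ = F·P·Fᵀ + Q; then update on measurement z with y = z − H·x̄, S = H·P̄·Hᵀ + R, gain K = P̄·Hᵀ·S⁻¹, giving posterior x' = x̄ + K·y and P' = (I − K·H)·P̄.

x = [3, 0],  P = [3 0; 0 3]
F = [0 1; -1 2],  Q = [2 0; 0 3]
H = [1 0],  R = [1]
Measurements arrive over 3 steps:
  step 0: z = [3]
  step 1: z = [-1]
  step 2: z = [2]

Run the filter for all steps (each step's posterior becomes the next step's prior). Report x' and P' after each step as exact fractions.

step 0: x' = [5/2, 0], P' = [5/6 1; 1 12]
step 1: x' = [-14/15, -121/30], P' = [14/15 23/15; 23/15 377/30]
step 2: x' = [753/467, 2821/1401], P' = [437/467 708/467; 708/467 17215/1401]

step 0: x̄ = F·x = [0, -3]
step 0: P̄ = F·P·Fᵀ + Q = [5 6; 6 18]
step 0: y = z − H·x̄ = [3]
step 0: S = H·P̄·Hᵀ + R = [6]
step 0: K = P̄·Hᵀ·S⁻¹ = [5/6; 1]
step 0: x' = x̄ + K·y = [5/2, 0]
step 0: P' = (I − K·H)·P̄ = [5/6 1; 1 12]
step 1: x̄ = F·x = [0, -5/2]
step 1: P̄ = F·P·Fᵀ + Q = [14 23; 23 287/6]
step 1: y = z − H·x̄ = [-1]
step 1: S = H·P̄·Hᵀ + R = [15]
step 1: K = P̄·Hᵀ·S⁻¹ = [14/15; 23/15]
step 1: x' = x̄ + K·y = [-14/15, -121/30]
step 1: P' = (I − K·H)·P̄ = [14/15 23/15; 23/15 377/30]
step 2: x̄ = F·x = [-121/30, -107/15]
step 2: P̄ = F·P·Fᵀ + Q = [437/30 118/5; 118/5 721/15]
step 2: y = z − H·x̄ = [181/30]
step 2: S = H·P̄·Hᵀ + R = [467/30]
step 2: K = P̄·Hᵀ·S⁻¹ = [437/467; 708/467]
step 2: x' = x̄ + K·y = [753/467, 2821/1401]
step 2: P' = (I − K·H)·P̄ = [437/467 708/467; 708/467 17215/1401]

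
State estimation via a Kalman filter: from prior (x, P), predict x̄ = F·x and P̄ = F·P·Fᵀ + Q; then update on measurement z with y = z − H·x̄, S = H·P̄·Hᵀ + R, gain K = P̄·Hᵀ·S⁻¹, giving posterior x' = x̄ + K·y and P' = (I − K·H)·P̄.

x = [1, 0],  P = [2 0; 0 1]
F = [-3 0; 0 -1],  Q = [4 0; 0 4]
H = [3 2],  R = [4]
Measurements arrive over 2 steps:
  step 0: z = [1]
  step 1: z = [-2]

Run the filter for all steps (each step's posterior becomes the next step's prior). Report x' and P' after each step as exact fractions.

step 0: x' = [-1/37, 50/111], P' = [88/37 -110/37; -110/37 505/111]
step 1: x' = [-363/887, -1638/4435], P' = [3620/887 -4782/887; -4782/887 35329/4435]

step 0: x̄ = F·x = [-3, 0]
step 0: P̄ = F·P·Fᵀ + Q = [22 0; 0 5]
step 0: y = z − H·x̄ = [10]
step 0: S = H·P̄·Hᵀ + R = [222]
step 0: K = P̄·Hᵀ·S⁻¹ = [11/37; 5/111]
step 0: x' = x̄ + K·y = [-1/37, 50/111]
step 0: P' = (I − K·H)·P̄ = [88/37 -110/37; -110/37 505/111]
step 1: x̄ = F·x = [3/37, -50/111]
step 1: P̄ = F·P·Fᵀ + Q = [940/37 -330/37; -330/37 949/111]
step 1: y = z − H·x̄ = [-149/111]
step 1: S = H·P̄·Hᵀ + R = [17740/111]
step 1: K = P̄·Hᵀ·S⁻¹ = [324/887; -268/4435]
step 1: x' = x̄ + K·y = [-363/887, -1638/4435]
step 1: P' = (I − K·H)·P̄ = [3620/887 -4782/887; -4782/887 35329/4435]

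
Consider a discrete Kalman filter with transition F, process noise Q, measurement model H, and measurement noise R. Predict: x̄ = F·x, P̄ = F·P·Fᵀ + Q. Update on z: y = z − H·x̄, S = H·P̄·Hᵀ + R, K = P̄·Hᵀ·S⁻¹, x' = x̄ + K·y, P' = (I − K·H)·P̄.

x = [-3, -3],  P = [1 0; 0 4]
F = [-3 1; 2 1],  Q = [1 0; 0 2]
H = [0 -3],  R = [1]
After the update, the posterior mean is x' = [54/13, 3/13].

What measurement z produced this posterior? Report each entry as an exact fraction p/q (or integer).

z = [-1]

x̄ = F·x = [6, -9]
P̄ = F·P·Fᵀ + Q = [14 -2; -2 10]
S = H·P̄·Hᵀ + R = [91]
K = P̄·Hᵀ·S⁻¹ = [6/91; -30/91]
x' − x̄ = [-24/13, 120/13] = K·y
y = (KᵀK)⁻¹·Kᵀ·(x' − x̄) = [-28]
z = y + H·x̄ = [-28] + [27] = [-1]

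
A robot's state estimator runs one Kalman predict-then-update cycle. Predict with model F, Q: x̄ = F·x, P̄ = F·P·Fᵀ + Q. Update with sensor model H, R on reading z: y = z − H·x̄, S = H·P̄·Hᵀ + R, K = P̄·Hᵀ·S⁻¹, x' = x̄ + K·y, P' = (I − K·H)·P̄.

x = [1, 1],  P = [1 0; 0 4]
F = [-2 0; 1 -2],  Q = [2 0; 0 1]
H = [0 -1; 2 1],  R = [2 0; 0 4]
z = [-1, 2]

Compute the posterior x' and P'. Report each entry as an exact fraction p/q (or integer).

x̄ = F·x = [-2, -1]
P̄ = F·P·Fᵀ + Q = [6 -2; -2 18]
y = z − H·x̄ = [-2, 7]
S = H·P̄·Hᵀ + R = [20 -14; -14 38]
K = P̄·Hᵀ·S⁻¹ = [18/47 19/47; -122/141 7/141]
x' = x̄ + K·y = [3/47, 152/141]
P' = (I − K·H)·P̄ = [56/47 -36/47; -36/47 244/141]

x' = [3/47, 152/141]
P' = [56/47 -36/47; -36/47 244/141]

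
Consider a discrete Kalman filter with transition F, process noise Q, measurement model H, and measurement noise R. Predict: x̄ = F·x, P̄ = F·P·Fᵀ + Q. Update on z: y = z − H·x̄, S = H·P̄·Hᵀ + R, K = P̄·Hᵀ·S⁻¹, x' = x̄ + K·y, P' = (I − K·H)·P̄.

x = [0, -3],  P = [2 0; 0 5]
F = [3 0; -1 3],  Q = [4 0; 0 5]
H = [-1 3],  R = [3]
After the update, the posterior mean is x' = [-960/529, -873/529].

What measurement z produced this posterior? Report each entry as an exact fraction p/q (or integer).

z = [-3]

x̄ = F·x = [0, -9]
P̄ = F·P·Fᵀ + Q = [22 -6; -6 52]
S = H·P̄·Hᵀ + R = [529]
K = P̄·Hᵀ·S⁻¹ = [-40/529; 162/529]
x' − x̄ = [-960/529, 3888/529] = K·y
y = (KᵀK)⁻¹·Kᵀ·(x' − x̄) = [24]
z = y + H·x̄ = [24] + [-27] = [-3]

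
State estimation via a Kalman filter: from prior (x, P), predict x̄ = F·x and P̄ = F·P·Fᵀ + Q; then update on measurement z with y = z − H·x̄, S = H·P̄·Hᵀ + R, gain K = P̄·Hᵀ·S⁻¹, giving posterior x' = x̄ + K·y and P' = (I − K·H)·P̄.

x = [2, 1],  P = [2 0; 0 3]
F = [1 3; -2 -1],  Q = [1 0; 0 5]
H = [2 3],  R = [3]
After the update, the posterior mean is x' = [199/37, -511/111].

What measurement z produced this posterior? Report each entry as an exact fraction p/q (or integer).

z = [-3]

x̄ = F·x = [5, -5]
P̄ = F·P·Fᵀ + Q = [30 -13; -13 16]
S = H·P̄·Hᵀ + R = [111]
K = P̄·Hᵀ·S⁻¹ = [7/37; 22/111]
x' − x̄ = [14/37, 44/111] = K·y
y = (KᵀK)⁻¹·Kᵀ·(x' − x̄) = [2]
z = y + H·x̄ = [2] + [-5] = [-3]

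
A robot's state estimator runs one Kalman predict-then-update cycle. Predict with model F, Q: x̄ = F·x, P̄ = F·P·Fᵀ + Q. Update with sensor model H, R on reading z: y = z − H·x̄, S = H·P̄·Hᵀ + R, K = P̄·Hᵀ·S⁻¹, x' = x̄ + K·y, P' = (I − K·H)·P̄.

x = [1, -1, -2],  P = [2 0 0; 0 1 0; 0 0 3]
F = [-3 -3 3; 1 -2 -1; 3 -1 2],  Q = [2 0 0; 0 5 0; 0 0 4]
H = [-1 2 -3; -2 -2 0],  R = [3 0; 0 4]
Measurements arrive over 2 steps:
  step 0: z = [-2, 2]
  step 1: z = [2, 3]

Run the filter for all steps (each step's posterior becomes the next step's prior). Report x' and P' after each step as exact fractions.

step 0: x̄ = F·x = [-6, 5, 0]
step 0: P̄ = F·P·Fᵀ + Q = [56 -9 3; -9 14 2; 3 2 35]
step 0: y = z − H·x̄ = [-18, 0]
step 0: S = H·P̄·Hᵀ + R = [460 104; 104 212]
step 0: K = P̄·Hᵀ·S⁻¹ = [-1955/21676 -2163/5419; 1903/21676 -489/5419; -1313/5419 777/10838]
step 0: x' = x̄ + K·y = [-47433/10838, 37063/10838, 23634/5419]
step 0: P' = (I − K·H)·P̄ = [238303/21676 -220999/21676 -56203/5419; -220999/21676 224911/21676 55426/5419; -56203/5419 55426/5419 56998/5419]
step 1: x̄ = F·x = [86457/5419, -168827/10838, -42413/5419]
step 1: P̄ = F·P·Fᵀ + Q = [585542/5419 -681600/5419 -361455/5419; -681600/5419 3694755/21676 453860/5419; -361455/5419 453860/5419 277436/5419]
step 1: y = z − H·x̄ = [138883/5419, 20344/5419]
step 1: S = H·P̄·Hᵀ + R = [1904828/5419 -606041/5419; -606041/5419 605799/5419]
step 1: K = P̄·Hᵀ·S⁻¹ = [-75144593/145166489 -29138211/145166489; 76356675/145166489 -79270755/290332978; 28169617/145166489 -16104807/145166489]
step 1: x' = x̄ + K·y = [280783330/145166489, -906333067/290332978, -474681966/145166489]
step 1: P' = (I − K·H)·P̄ = [4732558587/145166489 -4674282165/145166489 -4618563046/145166489; -4674282165/145166489 4753552920/145166489 4650772660/145166489; -4618563046/145166489 4650772660/145166489 4611866505/145166489]

step 0: x' = [-47433/10838, 37063/10838, 23634/5419], P' = [238303/21676 -220999/21676 -56203/5419; -220999/21676 224911/21676 55426/5419; -56203/5419 55426/5419 56998/5419]
step 1: x' = [280783330/145166489, -906333067/290332978, -474681966/145166489], P' = [4732558587/145166489 -4674282165/145166489 -4618563046/145166489; -4674282165/145166489 4753552920/145166489 4650772660/145166489; -4618563046/145166489 4650772660/145166489 4611866505/145166489]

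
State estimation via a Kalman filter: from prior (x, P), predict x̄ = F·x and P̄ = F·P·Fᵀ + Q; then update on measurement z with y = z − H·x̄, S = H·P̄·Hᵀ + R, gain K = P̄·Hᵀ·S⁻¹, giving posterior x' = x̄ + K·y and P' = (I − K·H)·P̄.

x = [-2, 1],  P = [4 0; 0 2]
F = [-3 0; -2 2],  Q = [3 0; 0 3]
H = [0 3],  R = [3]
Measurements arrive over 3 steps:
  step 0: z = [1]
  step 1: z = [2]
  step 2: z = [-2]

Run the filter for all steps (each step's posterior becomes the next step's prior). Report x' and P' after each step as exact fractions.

step 0: x' = [42/41, 33/82], P' = [735/41 12/41; 12/41 27/82]
step 1: x' = [-1557/4552, 5991/9104], P' = [29805/2276 2169/4552; 2169/4552 3021/9104]
step 2: x' = [-1005741/363455, -472467/726910], P' = [4785153/363455 172323/363455; 172323/363455 120393/363455]

step 0: x̄ = F·x = [6, 6]
step 0: P̄ = F·P·Fᵀ + Q = [39 24; 24 27]
step 0: y = z − H·x̄ = [-17]
step 0: S = H·P̄·Hᵀ + R = [246]
step 0: K = P̄·Hᵀ·S⁻¹ = [12/41; 27/82]
step 0: x' = x̄ + K·y = [42/41, 33/82]
step 0: P' = (I − K·H)·P̄ = [735/41 12/41; 12/41 27/82]
step 1: x̄ = F·x = [-126/41, -51/41]
step 1: P̄ = F·P·Fᵀ + Q = [6738/41 4338/41; 4338/41 3021/41]
step 1: y = z − H·x̄ = [235/41]
step 1: S = H·P̄·Hᵀ + R = [27312/41]
step 1: K = P̄·Hᵀ·S⁻¹ = [2169/4552; 3021/9104]
step 1: x' = x̄ + K·y = [-1557/4552, 5991/9104]
step 1: P' = (I − K·H)·P̄ = [29805/2276 2169/4552; 2169/4552 3021/9104]
step 2: x̄ = F·x = [4671/4552, 9105/4552]
step 2: P̄ = F·P·Fᵀ + Q = [275073/2276 172323/2276; 172323/2276 120393/2276]
step 2: y = z − H·x̄ = [-36419/4552]
step 2: S = H·P̄·Hᵀ + R = [1090365/2276]
step 2: K = P̄·Hᵀ·S⁻¹ = [172323/363455; 120393/363455]
step 2: x' = x̄ + K·y = [-1005741/363455, -472467/726910]
step 2: P' = (I − K·H)·P̄ = [4785153/363455 172323/363455; 172323/363455 120393/363455]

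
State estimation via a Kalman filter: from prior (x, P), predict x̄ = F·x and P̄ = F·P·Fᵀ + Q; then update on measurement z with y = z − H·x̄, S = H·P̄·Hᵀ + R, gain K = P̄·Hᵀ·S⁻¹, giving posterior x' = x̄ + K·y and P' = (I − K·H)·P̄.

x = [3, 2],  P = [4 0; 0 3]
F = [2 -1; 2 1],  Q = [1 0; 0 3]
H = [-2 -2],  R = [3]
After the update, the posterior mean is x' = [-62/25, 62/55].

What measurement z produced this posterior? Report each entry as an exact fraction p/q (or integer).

x̄ = F·x = [4, 8]
P̄ = F·P·Fᵀ + Q = [20 13; 13 22]
S = H·P̄·Hᵀ + R = [275]
K = P̄·Hᵀ·S⁻¹ = [-6/25; -14/55]
x' − x̄ = [-162/25, -378/55] = K·y
y = (KᵀK)⁻¹·Kᵀ·(x' − x̄) = [27]
z = y + H·x̄ = [27] + [-24] = [3]

z = [3]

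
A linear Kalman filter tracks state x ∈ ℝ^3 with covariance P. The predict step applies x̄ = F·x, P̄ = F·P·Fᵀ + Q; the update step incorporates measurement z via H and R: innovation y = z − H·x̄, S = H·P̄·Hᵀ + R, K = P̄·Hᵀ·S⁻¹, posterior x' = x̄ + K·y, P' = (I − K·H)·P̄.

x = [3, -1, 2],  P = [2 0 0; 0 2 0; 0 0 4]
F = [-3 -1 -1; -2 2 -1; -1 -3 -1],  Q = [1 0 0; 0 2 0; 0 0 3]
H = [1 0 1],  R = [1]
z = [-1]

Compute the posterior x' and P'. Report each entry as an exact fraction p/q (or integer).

x' = [-399/85, -762/85, 303/85]
P' = [444/85 692/85 -403/85; 692/85 1806/85 -684/85; -403/85 -684/85 446/85]

x̄ = F·x = [-10, -10, -2]
P̄ = F·P·Fᵀ + Q = [25 12 16; 12 22 -4; 16 -4 27]
y = z − H·x̄ = [11]
S = H·P̄·Hᵀ + R = [85]
K = P̄·Hᵀ·S⁻¹ = [41/85; 8/85; 43/85]
x' = x̄ + K·y = [-399/85, -762/85, 303/85]
P' = (I − K·H)·P̄ = [444/85 692/85 -403/85; 692/85 1806/85 -684/85; -403/85 -684/85 446/85]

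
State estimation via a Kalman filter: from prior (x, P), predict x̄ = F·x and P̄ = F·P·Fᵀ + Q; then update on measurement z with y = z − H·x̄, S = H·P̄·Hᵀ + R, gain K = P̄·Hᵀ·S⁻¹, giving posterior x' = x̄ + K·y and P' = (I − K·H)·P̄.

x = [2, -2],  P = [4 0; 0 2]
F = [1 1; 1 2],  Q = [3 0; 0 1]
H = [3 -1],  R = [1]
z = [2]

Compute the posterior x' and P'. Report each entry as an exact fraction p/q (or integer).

x̄ = F·x = [0, -2]
P̄ = F·P·Fᵀ + Q = [9 8; 8 13]
y = z − H·x̄ = [0]
S = H·P̄·Hᵀ + R = [47]
K = P̄·Hᵀ·S⁻¹ = [19/47; 11/47]
x' = x̄ + K·y = [0, -2]
P' = (I − K·H)·P̄ = [62/47 167/47; 167/47 490/47]

x' = [0, -2]
P' = [62/47 167/47; 167/47 490/47]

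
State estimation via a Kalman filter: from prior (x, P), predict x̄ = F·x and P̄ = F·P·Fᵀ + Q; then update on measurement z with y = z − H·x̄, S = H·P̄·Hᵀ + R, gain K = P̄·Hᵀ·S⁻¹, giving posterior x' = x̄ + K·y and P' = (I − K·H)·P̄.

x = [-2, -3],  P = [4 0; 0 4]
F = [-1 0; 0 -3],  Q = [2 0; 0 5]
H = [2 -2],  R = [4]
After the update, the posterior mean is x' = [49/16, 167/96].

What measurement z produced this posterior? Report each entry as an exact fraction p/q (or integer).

x̄ = F·x = [2, 9]
P̄ = F·P·Fᵀ + Q = [6 0; 0 41]
S = H·P̄·Hᵀ + R = [192]
K = P̄·Hᵀ·S⁻¹ = [1/16; -41/96]
x' − x̄ = [17/16, -697/96] = K·y
y = (KᵀK)⁻¹·Kᵀ·(x' − x̄) = [17]
z = y + H·x̄ = [17] + [-14] = [3]

z = [3]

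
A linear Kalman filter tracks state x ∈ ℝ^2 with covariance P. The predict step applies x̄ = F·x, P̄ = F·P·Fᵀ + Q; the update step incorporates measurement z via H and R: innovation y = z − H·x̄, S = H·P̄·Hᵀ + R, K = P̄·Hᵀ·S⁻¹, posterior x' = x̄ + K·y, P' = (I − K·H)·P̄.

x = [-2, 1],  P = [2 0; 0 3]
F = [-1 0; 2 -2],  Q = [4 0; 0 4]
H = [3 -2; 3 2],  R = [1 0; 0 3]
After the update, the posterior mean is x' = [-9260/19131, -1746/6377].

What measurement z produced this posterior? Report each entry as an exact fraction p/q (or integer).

z = [-1, -2]

x̄ = F·x = [2, -6]
P̄ = F·P·Fᵀ + Q = [6 -4; -4 24]
S = H·P̄·Hᵀ + R = [199 -42; -42 105]
K = P̄·Hᵀ·S⁻¹ = [150/911 3082/19131; -228/911 1548/6377]
x' − x̄ = [-47522/19131, 36516/6377] = K·y
y = (KᵀK)⁻¹·Kᵀ·(x' − x̄) = [-19, 4]
z = y + H·x̄ = [-19, 4] + [18, -6] = [-1, -2]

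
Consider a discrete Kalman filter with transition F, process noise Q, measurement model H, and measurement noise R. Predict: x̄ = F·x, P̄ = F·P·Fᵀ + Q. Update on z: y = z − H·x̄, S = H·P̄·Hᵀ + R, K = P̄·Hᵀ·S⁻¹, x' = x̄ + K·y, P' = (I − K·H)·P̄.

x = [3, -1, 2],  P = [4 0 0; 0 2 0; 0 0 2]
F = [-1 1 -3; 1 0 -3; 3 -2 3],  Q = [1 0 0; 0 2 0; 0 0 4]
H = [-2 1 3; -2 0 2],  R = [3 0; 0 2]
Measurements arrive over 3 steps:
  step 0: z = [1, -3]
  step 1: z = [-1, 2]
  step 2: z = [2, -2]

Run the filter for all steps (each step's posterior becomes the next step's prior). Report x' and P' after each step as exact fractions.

step 0: x' = [19699/13995, 44669/13995, 319/2799], P' = [17309/13995 10294/13995 2210/2799; 10294/13995 52364/13995 -338/2799; 2210/2799 -338/2799 2254/2799]
step 1: x' = [-19394679/34472405, -28700384/34472405, -340416/6894481], P' = [35808008/34472405 5476303/34472405 5060301/6894481; 5476303/34472405 70577423/34472405 -1939353/6894481; 5060301/6894481 -1939353/6894481 5443553/6894481]
step 2: x' = [58942642583/83058431737, 100318944429/83058431737, 23030628279/83058431737], P' = [86245886663/83058431737 13056208651/83058431737 60957815891/83058431737; 13056208651/83058431737 169422074129/83058431737 -23381971427/83058431737; 60957815891/83058431737 -23381971427/83058431737 65578417611/83058431737]

step 0: x̄ = F·x = [-10, -3, 17]
step 0: P̄ = F·P·Fᵀ + Q = [25 14 -34; 14 24 -6; -34 -6 66]
step 0: y = z − H·x̄ = [-67, -57]
step 0: S = H·P̄·Hᵀ + R = [1037 796; 796 638]
step 0: K = P̄·Hᵀ·S⁻¹ = [2942/13995 -6259/13995; 8902/13995 -11984/13995; 668/2799 44/2799]
step 0: x' = x̄ + K·y = [19699/13995, 44669/13995, 319/2799]
step 0: P' = (I − K·H)·P̄ = [17309/13995 10294/13995 2210/2799; 10294/13995 52364/13995 -338/2799; 2210/2799 -338/2799 2254/2799]
step 1: x̄ = F·x = [4037/2799, 14914/13995, -25456/13995]
step 1: P̄ = F·P·Fᵀ + Q = [48190/2799 19897/2799 -70885/2799; 19897/2799 80429/13995 -146531/13995; -70885/2799 -146531/13995 618299/13995]
step 1: y = z − H·x̄ = [87829/13995, 119272/13995]
step 1: S = H·P̄·Hᵀ + R = [9626879/13995 7725812/13995; 7725812/13995 6300386/13995]
step 1: K = P̄·Hᵀ·S⁻¹ = [3254934/34472405 -10506503/34472405; 10178174/34472405 -15173068/34472405; 1423568/6894481 383252/6894481]
step 1: x' = x̄ + K·y = [-19394679/34472405, -28700384/34472405, -340416/6894481]
step 1: P' = (I − K·H)·P̄ = [35808008/34472405 5476303/34472405 5060301/6894481; 5476303/34472405 70577423/34472405 -1939353/6894481; 5060301/6894481 -1939353/6894481 5443553/6894481]
step 2: x̄ = F·x = [-839893/6894481, -1298949/3133855, -5889509/34472405]
step 2: P̄ = F·P·Fᵀ + Q = [116970947/6894481 4431245/626771 -171409237/6894481; 4431245/626771 17991243/3133855 -32588917/3133855; -171409237/6894481 -32588917/3133855 1493503903/34472405]
step 2: y = z − H·x̄ = [92502846/34472405, -65564722/34472405]
step 2: S = H·P̄·Hᵀ + R = [23241086753/34472405 18666511084/34472405; 18666511084/34472405 15238748842/34472405]
step 2: K = P̄·Hᵀ·S⁻¹ = [269400954/2864083853 -25288070772/83058431737; 840962558/2864083853 -36438180078/83058431737; 591237352/2864083853 4620601720/83058431737]
step 2: x' = x̄ + K·y = [58942642583/83058431737, 100318944429/83058431737, 23030628279/83058431737]
step 2: P' = (I − K·H)·P̄ = [86245886663/83058431737 13056208651/83058431737 60957815891/83058431737; 13056208651/83058431737 169422074129/83058431737 -23381971427/83058431737; 60957815891/83058431737 -23381971427/83058431737 65578417611/83058431737]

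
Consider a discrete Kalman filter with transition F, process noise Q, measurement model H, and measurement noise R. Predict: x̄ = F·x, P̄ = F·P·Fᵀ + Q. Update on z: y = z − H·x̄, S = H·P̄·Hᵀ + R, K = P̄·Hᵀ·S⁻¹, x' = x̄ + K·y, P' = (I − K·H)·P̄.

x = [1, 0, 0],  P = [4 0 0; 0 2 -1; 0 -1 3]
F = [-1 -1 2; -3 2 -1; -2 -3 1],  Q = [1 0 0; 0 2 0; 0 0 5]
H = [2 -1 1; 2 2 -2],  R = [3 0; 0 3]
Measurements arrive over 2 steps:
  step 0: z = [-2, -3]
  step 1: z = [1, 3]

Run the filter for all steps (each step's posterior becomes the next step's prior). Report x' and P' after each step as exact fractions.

step 0: x' = [-2246/1925, -3649/1400, -499/220], P' = [783/1925 44/175 23/55; 44/175 21621/1400 301/20; 23/55 301/20 337/22]
step 1: x' = [50553537/57157085, 188941928/57157085, 154640724/57157085], P' = [65369257/171471255 -19459442/171471255 4460879/171471255; -19459442/171471255 803560957/171471255 757827101/171471255; 4460879/171471255 757827101/171471255 822510898/171471255]

step 0: x̄ = F·x = [-1, -3, -2]
step 0: P̄ = F·P·Fᵀ + Q = [23 -3 27; -3 53 4; 27 4 48]
step 0: y = z − H·x̄ = [-1, 1]
step 0: S = H·P̄·Hᵀ + R = [308 -154; -154 227]
step 0: K = P̄·Hᵀ·S⁻¹ = [629/1925 4/25; 51/1400 43/100; 81/220 1/10]
step 0: x' = x̄ + K·y = [-2246/1925, -3649/1400, -499/220]
step 0: P' = (I − K·H)·P̄ = [783/1925 44/175 23/55; 44/175 21621/1400 301/20; 23/55 301/20 337/22]
step 1: x̄ = F·x = [-1679/2200, 2139/3850, 121423/15400]
step 1: P̄ = F·P·Fᵀ + Q = [36857/2200 7209/550 -62487/2200; 7209/550 42437/1925 -113383/3850; -62487/2200 -113383/3850 1108519/15400]
step 1: y = z − H·x̄ = [-73961/15400, 7386/385]
step 1: S = H·P̄·Hᵀ + R = [876231/15400 -59991/385; -59991/385 78063/77]
step 1: K = P̄·Hᵀ·S⁻¹ = [3436863/11431417 27632624/171471255; -1881172/11431417 17516276/171471255; 1635679/11431417 -40148612/171471255]
step 1: x' = x̄ + K·y = [50553537/57157085, 188941928/57157085, 154640724/57157085]
step 1: P' = (I − K·H)·P̄ = [65369257/171471255 -19459442/171471255 4460879/171471255; -19459442/171471255 803560957/171471255 757827101/171471255; 4460879/171471255 757827101/171471255 822510898/171471255]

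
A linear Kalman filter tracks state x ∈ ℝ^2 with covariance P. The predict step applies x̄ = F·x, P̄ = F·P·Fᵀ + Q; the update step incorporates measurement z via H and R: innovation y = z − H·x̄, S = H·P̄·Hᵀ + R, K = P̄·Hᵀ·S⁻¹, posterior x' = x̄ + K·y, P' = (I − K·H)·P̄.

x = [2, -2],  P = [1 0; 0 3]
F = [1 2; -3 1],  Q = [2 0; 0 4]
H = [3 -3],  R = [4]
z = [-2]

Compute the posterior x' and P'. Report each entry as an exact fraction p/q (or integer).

x̄ = F·x = [-2, -8]
P̄ = F·P·Fᵀ + Q = [15 3; 3 16]
y = z − H·x̄ = [-20]
S = H·P̄·Hᵀ + R = [229]
K = P̄·Hᵀ·S⁻¹ = [36/229; -39/229]
x' = x̄ + K·y = [-1178/229, -1052/229]
P' = (I − K·H)·P̄ = [2139/229 2091/229; 2091/229 2143/229]

x' = [-1178/229, -1052/229]
P' = [2139/229 2091/229; 2091/229 2143/229]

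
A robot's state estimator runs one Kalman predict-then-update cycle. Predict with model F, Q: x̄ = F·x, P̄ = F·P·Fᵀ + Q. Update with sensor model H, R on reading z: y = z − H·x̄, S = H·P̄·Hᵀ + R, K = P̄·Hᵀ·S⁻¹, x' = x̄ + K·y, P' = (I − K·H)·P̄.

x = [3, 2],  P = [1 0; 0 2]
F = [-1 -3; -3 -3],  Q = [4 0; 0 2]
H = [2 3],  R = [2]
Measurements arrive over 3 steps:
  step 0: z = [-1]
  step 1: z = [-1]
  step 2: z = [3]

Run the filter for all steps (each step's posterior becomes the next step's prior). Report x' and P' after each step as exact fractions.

step 0: x' = [1295/607, -1107/607], P' = [2080/607 -1314/607; -1314/607 962/607]
step 1: x' = [74621/28181, -58152/28181], P' = [193112/28181 -126090/28181; -126090/28181 88420/28181]
step 2: x' = [2442155/666467, -967152/666467], P' = [7483832/666467 -4943178/666467; -4943178/666467 3409729/666467]

step 0: x̄ = F·x = [-9, -15]
step 0: P̄ = F·P·Fᵀ + Q = [23 21; 21 29]
step 0: y = z − H·x̄ = [62]
step 0: S = H·P̄·Hᵀ + R = [607]
step 0: K = P̄·Hᵀ·S⁻¹ = [109/607; 129/607]
step 0: x' = x̄ + K·y = [1295/607, -1107/607]
step 0: P' = (I − K·H)·P̄ = [2080/607 -1314/607; -1314/607 962/607]
step 1: x̄ = F·x = [2026/607, -564/607]
step 1: P̄ = F·P·Fᵀ + Q = [5282/607 -870/607; -870/607 4940/607]
step 1: y = z − H·x̄ = [-2967/607]
step 1: S = H·P̄·Hᵀ + R = [56362/607]
step 1: K = P̄·Hᵀ·S⁻¹ = [3977/28181; 6540/28181]
step 1: x' = x̄ + K·y = [74621/28181, -58152/28181]
step 1: P' = (I − K·H)·P̄ = [193112/28181 -126090/28181; -126090/28181 88420/28181]
step 2: x̄ = F·x = [99835/28181, -49407/28181]
step 2: P̄ = F·P·Fᵀ + Q = [345076/28181 -137964/28181; -137964/28181 320530/28181]
step 2: y = z − H·x̄ = [33094/28181]
step 2: S = H·P̄·Hᵀ + R = [2665868/28181]
step 2: K = P̄·Hᵀ·S⁻¹ = [69065/666467; 342831/1332934]
step 2: x' = x̄ + K·y = [2442155/666467, -967152/666467]
step 2: P' = (I − K·H)·P̄ = [7483832/666467 -4943178/666467; -4943178/666467 3409729/666467]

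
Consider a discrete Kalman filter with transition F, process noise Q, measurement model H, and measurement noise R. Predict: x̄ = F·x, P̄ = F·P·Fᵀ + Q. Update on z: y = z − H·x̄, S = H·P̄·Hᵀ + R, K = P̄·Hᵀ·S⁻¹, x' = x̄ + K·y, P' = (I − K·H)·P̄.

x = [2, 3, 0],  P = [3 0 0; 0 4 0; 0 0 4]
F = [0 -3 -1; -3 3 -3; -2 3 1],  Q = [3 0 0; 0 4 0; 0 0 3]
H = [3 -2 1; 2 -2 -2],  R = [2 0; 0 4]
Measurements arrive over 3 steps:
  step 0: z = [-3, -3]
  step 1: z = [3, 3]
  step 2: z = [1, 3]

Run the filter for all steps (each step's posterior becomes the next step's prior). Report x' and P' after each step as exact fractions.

step 0: x' = [-156191/32220, -79483/16110, 49463/32220], P' = [246313/16110 326923/16110 -84229/16110; 326923/16110 219629/8055 -111739/16110; -84229/16110 -111739/16110 39037/16110]
step 1: x' = [13329499/5625357, 120038314/73129641, -12676818/24376547], P' = [21600769/5625357 27825643/5625357 -4958981/3750238; 27825643/5625357 489764149/73129641 -41505376/24376547; -4958981/3750238 -41505376/24376547 25333110/24376547]
step 2: x' = [-156352009373/114089825210, -301733061919/114089825210, -67668424174/171134737815], P' = [206646468357/57044912605 265881684531/57044912605 -141213296167/114089825210; 265881684531/57044912605 360624584503/57044912605 -90788219798/57044912605; -141213296167/114089825210 -90788219798/57044912605 172231628924/171134737815]

step 0: x̄ = F·x = [-9, 3, 5]
step 0: P̄ = F·P·Fᵀ + Q = [43 -24 -40; -24 103 42; -40 42 55]
step 0: y = z − H·x̄ = [25, 31]
step 0: S = H·P̄·Hᵀ + R = [736 1044; 1044 1656]
step 0: K = P̄·Hᵀ·S⁻¹ = [24/895 3619/32220; -527/1790 -149/8055; 273/895 -11527/32220]
step 0: x' = x̄ + K·y = [-156191/32220, -79483/16110, 49463/32220]
step 0: P' = (I − K·H)·P̄ = [246313/16110 326923/16110 -84229/16110; 326923/16110 219629/8055 -111739/16110; -84229/16110 -111739/16110 39037/16110]
step 1: x̄ = F·x = [85487/6444, -26119/5370, -38351/10740]
step 1: P̄ = F·P·Fᵀ + Q = [674051/3222 -121135/1074 -101923/1074; -121135/1074 66471/895 91999/1790; -101923/1074 91999/1790 85483/1790]
step 1: y = z − H·x̄ = [-7689/179, -325436/8055]
step 1: S = H·P̄·Hᵀ + R = [502656/179 549004/179; 549004/179 27399824/8055]
step 1: K = P̄·Hᵀ·S⁻¹ = [3425099/22501428 809065/7500476; -18844349/146259282 -585777/24376547; 23287465/97506188 -32122221/97506188]
step 1: x' = x̄ + K·y = [13329499/5625357, 120038314/73129641, -12676818/24376547]
step 1: P' = (I − K·H)·P̄ = [21600769/5625357 27825643/5625357 -4958981/3750238; 27825643/5625357 489764149/73129641 -41505376/24376547; -4958981/3750238 -41505376/24376547 25333110/24376547]
step 2: x̄ = F·x = [-107361496/24376547, -1170363/1875119, -24482486/73129641]
step 2: P̄ = F·P·Fᵀ + Q = [1318722942/24376547 -100588527/3750238 -586593336/24376547; -100588527/3750238 48747881/1875119 45935145/3750238; -586593336/24376547 45935145/3750238 1125409024/73129641]
step 2: y = z − H·x̄ = [972577277/73129641, 723304613/73129641]
step 2: S = H·P̄·Hᵀ + R = [53877951136/73129641 57536217796/73129641; 57536217796/73129641 65159432296/73129641]
step 2: K = P̄·Hᵀ·S⁻¹ = [35138775851/228179650420 22742863819/228179650420; -14392335211/114089825210 -1977340087/57044912605; 163002229921/684538951260 -223373827561/684538951260]
step 2: x' = x̄ + K·y = [-156352009373/114089825210, -301733061919/114089825210, -67668424174/171134737815]
step 2: P' = (I − K·H)·P̄ = [206646468357/57044912605 265881684531/57044912605 -141213296167/114089825210; 265881684531/57044912605 360624584503/57044912605 -90788219798/57044912605; -141213296167/114089825210 -90788219798/57044912605 172231628924/171134737815]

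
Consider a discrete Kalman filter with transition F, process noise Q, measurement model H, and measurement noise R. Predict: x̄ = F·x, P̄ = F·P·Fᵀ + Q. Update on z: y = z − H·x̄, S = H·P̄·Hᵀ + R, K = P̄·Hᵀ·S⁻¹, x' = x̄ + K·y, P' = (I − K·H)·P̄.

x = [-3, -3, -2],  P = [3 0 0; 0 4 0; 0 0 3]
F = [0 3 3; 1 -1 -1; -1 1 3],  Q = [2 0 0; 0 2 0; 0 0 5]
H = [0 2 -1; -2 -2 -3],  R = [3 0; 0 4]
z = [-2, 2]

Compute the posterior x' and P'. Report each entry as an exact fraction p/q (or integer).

x' = [-129573/31709, -4310/31709, 64212/31709]
P' = [327654/31709 -80299/31709 -154670/31709; -80299/31709 33684/31709 33258/31709; -154670/31709 33258/31709 86484/31709]

x̄ = F·x = [-15, 2, -6]
P̄ = F·P·Fᵀ + Q = [65 -21 39; -21 12 -16; 39 -16 39]
y = z − H·x̄ = [-12, -42]
S = H·P̄·Hᵀ + R = [154 295; 295 771]
K = P̄·Hᵀ·S⁻¹ = [-1976/31709 -7675/31709; 11370/31709 -1636/31709; -6656/31709 -4157/31709]
x' = x̄ + K·y = [-129573/31709, -4310/31709, 64212/31709]
P' = (I − K·H)·P̄ = [327654/31709 -80299/31709 -154670/31709; -80299/31709 33684/31709 33258/31709; -154670/31709 33258/31709 86484/31709]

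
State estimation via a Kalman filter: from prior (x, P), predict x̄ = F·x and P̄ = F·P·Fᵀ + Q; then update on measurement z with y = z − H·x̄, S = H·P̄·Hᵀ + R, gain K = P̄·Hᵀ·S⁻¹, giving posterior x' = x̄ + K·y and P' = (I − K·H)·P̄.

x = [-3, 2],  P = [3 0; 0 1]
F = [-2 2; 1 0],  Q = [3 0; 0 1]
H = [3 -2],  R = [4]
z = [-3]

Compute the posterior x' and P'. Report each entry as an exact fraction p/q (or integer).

x̄ = F·x = [10, -3]
P̄ = F·P·Fᵀ + Q = [19 -6; -6 4]
y = z − H·x̄ = [-39]
S = H·P̄·Hᵀ + R = [263]
K = P̄·Hᵀ·S⁻¹ = [69/263; -26/263]
x' = x̄ + K·y = [-61/263, 225/263]
P' = (I − K·H)·P̄ = [236/263 216/263; 216/263 376/263]

x' = [-61/263, 225/263]
P' = [236/263 216/263; 216/263 376/263]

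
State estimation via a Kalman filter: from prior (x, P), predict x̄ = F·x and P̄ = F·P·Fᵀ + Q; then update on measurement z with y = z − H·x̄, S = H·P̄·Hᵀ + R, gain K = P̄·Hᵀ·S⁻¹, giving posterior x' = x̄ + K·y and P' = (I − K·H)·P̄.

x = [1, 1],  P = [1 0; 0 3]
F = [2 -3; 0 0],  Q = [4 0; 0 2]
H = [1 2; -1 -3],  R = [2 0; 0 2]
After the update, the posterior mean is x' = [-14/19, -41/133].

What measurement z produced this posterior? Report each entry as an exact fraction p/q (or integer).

x̄ = F·x = [-1, 0]
P̄ = F·P·Fᵀ + Q = [35 0; 0 2]
S = H·P̄·Hᵀ + R = [45 -47; -47 55]
K = P̄·Hᵀ·S⁻¹ = [20/19 5/19; -31/133 -41/133]
x' − x̄ = [5/19, -41/133] = K·y
y = (KᵀK)⁻¹·Kᵀ·(x' − x̄) = [0, 1]
z = y + H·x̄ = [0, 1] + [-1, 1] = [-1, 2]

z = [-1, 2]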